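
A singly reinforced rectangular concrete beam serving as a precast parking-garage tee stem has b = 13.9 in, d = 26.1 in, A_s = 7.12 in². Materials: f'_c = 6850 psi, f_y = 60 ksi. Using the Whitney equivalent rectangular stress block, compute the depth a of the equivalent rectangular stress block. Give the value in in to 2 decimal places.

a ≈ 5.28 in

T = A_s f_y = 7.12 × 60 = 427.2 kips.
a = T/(0.85 f'_c b) = 427.2/(0.85 × 6.85 × 13.9) = 5.28 in.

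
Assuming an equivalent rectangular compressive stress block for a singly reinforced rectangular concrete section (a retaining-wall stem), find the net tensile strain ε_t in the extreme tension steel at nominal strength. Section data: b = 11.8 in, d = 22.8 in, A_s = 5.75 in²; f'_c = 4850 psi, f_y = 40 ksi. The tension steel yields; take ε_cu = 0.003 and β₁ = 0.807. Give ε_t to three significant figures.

a = A_s f_y/(0.85 f'_c b) = 4.728 in.
β₁ = 0.807, so c = a/β₁ = 4.728/0.807 = 5.859 in.
From the linear strain diagram with ε_cu = 0.003: ε_t = 0.003 (d − c)/c = 0.003 × (22.8 − 5.859)/5.859 = 0.00867.
Since ε_t ≥ 0.005, the section is tension-controlled.

ε_t ≈ 0.00867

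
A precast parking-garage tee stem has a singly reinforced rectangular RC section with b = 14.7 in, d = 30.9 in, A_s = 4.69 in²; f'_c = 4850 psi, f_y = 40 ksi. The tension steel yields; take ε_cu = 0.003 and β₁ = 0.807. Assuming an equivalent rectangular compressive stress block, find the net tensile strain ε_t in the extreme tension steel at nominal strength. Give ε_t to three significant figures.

a = A_s f_y/(0.85 f'_c b) = 3.096 in.
β₁ = 0.807, so c = a/β₁ = 3.096/0.807 = 3.836 in.
From the linear strain diagram with ε_cu = 0.003: ε_t = 0.003 (d − c)/c = 0.003 × (30.9 − 3.836)/3.836 = 0.0212.
Since ε_t ≥ 0.005, the section is tension-controlled.

ε_t ≈ 0.0212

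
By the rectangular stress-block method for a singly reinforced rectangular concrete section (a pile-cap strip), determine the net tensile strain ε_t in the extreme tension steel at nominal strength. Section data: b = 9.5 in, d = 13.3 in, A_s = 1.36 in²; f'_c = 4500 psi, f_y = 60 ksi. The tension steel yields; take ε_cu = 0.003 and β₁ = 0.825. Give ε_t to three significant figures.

ε_t ≈ 0.0117

a = A_s f_y/(0.85 f'_c b) = 2.246 in.
β₁ = 0.825, so c = a/β₁ = 2.246/0.825 = 2.722 in.
From the linear strain diagram with ε_cu = 0.003: ε_t = 0.003 (d − c)/c = 0.003 × (13.3 − 2.722)/2.722 = 0.0117.
Since ε_t ≥ 0.005, the section is tension-controlled.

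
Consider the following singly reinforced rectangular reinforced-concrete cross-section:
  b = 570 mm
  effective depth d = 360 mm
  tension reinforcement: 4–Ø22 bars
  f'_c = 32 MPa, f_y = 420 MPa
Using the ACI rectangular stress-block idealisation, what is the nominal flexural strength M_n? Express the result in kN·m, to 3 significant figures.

M_n ≈ 217 kN·m

A_s = 4 × 380 = 1520 mm².
T = A_s f_y = 1520 × 420 = 638400 N = 638.4 kN.
From C = T: a = T/(0.85 f'_c b) = 638400/(0.85 × 32 × 570) = 41.18 mm.
M_n = T(d − a/2) = 638.4 kN × (360 − 20.59) mm = 216.68 kN·m.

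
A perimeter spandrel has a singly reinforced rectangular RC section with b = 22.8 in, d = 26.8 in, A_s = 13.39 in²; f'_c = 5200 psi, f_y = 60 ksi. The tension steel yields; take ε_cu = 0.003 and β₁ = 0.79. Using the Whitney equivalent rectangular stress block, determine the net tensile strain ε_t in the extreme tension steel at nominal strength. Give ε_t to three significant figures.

ε_t ≈ 0.00497

a = A_s f_y/(0.85 f'_c b) = 7.972 in.
β₁ = 0.79, so c = a/β₁ = 7.972/0.79 = 10.091 in.
From the linear strain diagram with ε_cu = 0.003: ε_t = 0.003 (d − c)/c = 0.003 × (26.8 − 10.091)/10.091 = 0.00497.
ε_t is between 0.004 and 0.005 — transition zone.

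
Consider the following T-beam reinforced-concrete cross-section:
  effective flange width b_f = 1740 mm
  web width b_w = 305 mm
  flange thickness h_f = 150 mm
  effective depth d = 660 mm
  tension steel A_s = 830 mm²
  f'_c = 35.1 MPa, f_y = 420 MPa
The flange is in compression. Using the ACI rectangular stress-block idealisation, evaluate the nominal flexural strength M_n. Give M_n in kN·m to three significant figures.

Tension: T = A_s f_y = 830 × 420 = 348600 N.
Try a within the flange: a = T/(0.85 f'_c b_f) = 348600/(0.85 × 35.1 × 1740) = 6.72 mm.
Since a = 6.72 ≤ h_f = 150 mm, the stress block lies entirely in the flange; analyse as a rectangular beam of width b_f.
M_n = T(d − a/2) = 348600 × (660 − 3.36) = 228.90 × 10⁶ N·mm.
M_n = 228.90 kN·m.

M_n ≈ 229 kN·m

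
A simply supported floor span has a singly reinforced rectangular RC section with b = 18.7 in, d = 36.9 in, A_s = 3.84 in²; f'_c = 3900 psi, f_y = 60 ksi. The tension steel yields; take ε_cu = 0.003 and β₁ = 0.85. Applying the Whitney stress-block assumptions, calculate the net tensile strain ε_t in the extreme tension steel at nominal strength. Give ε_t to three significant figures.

ε_t ≈ 0.0223

a = A_s f_y/(0.85 f'_c b) = 3.717 in.
β₁ = 0.85, so c = a/β₁ = 3.717/0.85 = 4.373 in.
From the linear strain diagram with ε_cu = 0.003: ε_t = 0.003 (d − c)/c = 0.003 × (36.9 − 4.373)/4.373 = 0.0223.
Since ε_t ≥ 0.005, the section is tension-controlled.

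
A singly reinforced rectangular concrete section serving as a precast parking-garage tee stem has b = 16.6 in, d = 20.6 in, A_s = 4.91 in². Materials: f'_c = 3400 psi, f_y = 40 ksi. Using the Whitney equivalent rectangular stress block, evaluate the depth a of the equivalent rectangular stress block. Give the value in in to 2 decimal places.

T = A_s f_y = 4.91 × 40 = 196.4 kips.
a = T/(0.85 f'_c b) = 196.4/(0.85 × 3.4 × 16.6) = 4.09 in.

a ≈ 4.09 in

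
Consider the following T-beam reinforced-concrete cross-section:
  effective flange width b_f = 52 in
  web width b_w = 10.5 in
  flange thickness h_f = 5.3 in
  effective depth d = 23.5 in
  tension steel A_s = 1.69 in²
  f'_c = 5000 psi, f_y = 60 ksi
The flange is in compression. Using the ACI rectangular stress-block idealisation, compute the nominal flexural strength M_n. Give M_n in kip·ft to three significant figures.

M_n ≈ 197 kip·ft

Tension: T = A_s f_y = 1.69 × 60 = 101.4 kips.
Try a within the flange: a = T/(0.85 f'_c b_f) = 101.4/(0.85 × 5 × 52) = 0.459 in.
Since a = 0.459 ≤ h_f = 5.3 in, the stress block lies entirely in the flange; analyse as a rectangular beam of width b_f.
M_n = T(d − a/2) = 101.4 × (23.5 − 0.2295) = 2359.6 kip·in.
M_n = 2359.6/12 = 196.63 kip·ft.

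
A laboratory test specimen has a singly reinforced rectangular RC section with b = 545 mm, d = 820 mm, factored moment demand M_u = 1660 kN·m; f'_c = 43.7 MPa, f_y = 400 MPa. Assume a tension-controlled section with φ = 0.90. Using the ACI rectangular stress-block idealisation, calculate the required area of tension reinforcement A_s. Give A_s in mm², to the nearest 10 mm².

A_s ≈ 6070 mm²

M_n = M_u/φ = 1660/0.90 = 1844.44 kN·m.
With M_n = 0.85 f'_c a b (d − a/2), solve the quadratic for a:
a = d − √(d² − 2M_n/(0.85 f'_c b)) = 820 − √(820² − 2 × 1844.44×10⁶/(0.85 × 43.7 × 545)) = 119.87 mm.
A_s = 0.85 f'_c a b / f_y = 0.85 × 43.7 × 119.87 × 545 / 400 = 6066.6 mm².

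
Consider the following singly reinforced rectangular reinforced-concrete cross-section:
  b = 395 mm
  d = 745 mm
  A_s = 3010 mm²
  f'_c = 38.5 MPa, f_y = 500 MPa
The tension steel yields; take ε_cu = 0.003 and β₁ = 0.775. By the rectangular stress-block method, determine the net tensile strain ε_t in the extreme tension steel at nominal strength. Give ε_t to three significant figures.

a = A_s f_y/(0.85 f'_c b) = 116.43 mm.
β₁ = 0.775, so c = a/β₁ = 116.43/0.775 = 150.23 mm.
From the linear strain diagram with ε_cu = 0.003: ε_t = 0.003 (d − c)/c = 0.003 × (745 − 150.23)/150.23 = 0.0119.
Since ε_t ≥ 0.005, the section is tension-controlled.

ε_t ≈ 0.0119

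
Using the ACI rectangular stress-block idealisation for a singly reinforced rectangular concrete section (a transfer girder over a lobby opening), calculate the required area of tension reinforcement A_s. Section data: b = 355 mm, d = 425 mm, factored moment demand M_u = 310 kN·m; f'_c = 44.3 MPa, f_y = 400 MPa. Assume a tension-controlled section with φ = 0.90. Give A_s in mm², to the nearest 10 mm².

M_n = M_u/φ = 310/0.90 = 344.444 kN·m.
With M_n = 0.85 f'_c a b (d − a/2), solve the quadratic for a:
a = d − √(d² − 2M_n/(0.85 f'_c b)) = 425 − √(425² − 2 × 344.444×10⁶/(0.85 × 44.3 × 355)) = 65.71 mm.
A_s = 0.85 f'_c a b / f_y = 0.85 × 44.3 × 65.71 × 355 / 400 = 2196.0 mm².

A_s ≈ 2200 mm²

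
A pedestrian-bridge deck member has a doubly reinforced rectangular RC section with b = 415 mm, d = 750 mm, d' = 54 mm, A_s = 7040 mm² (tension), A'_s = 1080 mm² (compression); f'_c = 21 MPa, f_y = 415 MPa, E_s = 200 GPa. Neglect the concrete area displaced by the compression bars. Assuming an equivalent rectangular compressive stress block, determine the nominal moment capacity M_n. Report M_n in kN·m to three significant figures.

M_n ≈ 1750 kN·m

Assume both tension and compression steel yield.
Net tension couple steel: A_s − A'_s = 5960 mm².
a = (A_s − A'_s) f_y / (0.85 f'_c b) = 2473400/(0.85 × 21 × 415) = 333.89 mm.
c = a/β₁ = 333.89/0.85 = 392.81 mm; ε'_s = 0.003(c − d')/c = 0.0026 ≥ f_y/E_s = 0.0021, so compression steel does yield.
M_n = (A_s − A'_s) f_y (d − a/2) + A'_s f_y (d − d') = [2473400 × (750 − 166.945) + 448200 × (750 − 54)] × 10⁻⁶ = 1442.13 + 311.95 = 1754.08 kN·m.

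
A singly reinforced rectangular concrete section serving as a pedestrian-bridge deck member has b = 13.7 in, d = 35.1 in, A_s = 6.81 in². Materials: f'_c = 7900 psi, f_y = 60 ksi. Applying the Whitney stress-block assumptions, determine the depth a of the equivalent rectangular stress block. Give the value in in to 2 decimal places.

T = A_s f_y = 6.81 × 60 = 408.6 kips.
a = T/(0.85 f'_c b) = 408.6/(0.85 × 7.9 × 13.7) = 4.44 in.

a ≈ 4.44 in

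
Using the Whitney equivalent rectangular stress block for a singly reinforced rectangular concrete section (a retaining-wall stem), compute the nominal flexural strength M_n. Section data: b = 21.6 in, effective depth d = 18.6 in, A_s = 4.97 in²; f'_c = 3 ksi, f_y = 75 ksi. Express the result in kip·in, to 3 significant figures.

M_n ≈ 5670 kip·in

T = A_s f_y = 4.97 × 75 = 372.75 kips.
a = T/(0.85 f'_c b) = 372.75/(0.85 × 3 × 21.6) = 6.767 in.
M_n = T(d − a/2) = 372.75 × (18.6 − 3.3835) = 5672.0 kip·in.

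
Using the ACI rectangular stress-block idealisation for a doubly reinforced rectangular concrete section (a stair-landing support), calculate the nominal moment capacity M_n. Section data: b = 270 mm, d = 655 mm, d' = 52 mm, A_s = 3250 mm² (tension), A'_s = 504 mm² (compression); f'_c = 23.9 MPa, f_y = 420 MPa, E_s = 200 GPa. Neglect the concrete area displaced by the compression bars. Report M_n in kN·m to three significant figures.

M_n ≈ 762 kN·m

Assume both tension and compression steel yield.
Net tension couple steel: A_s − A'_s = 2746 mm².
a = (A_s − A'_s) f_y / (0.85 f'_c b) = 1153320/(0.85 × 23.9 × 270) = 210.27 mm.
c = a/β₁ = 210.27/0.85 = 247.38 mm; ε'_s = 0.003(c − d')/c = 0.0024 ≥ f_y/E_s = 0.0021, so compression steel does yield.
M_n = (A_s − A'_s) f_y (d − a/2) + A'_s f_y (d − d') = [1153320 × (655 − 105.135) + 211680 × (655 − 52)] × 10⁻⁶ = 634.17 + 127.64 = 761.81 kN·m.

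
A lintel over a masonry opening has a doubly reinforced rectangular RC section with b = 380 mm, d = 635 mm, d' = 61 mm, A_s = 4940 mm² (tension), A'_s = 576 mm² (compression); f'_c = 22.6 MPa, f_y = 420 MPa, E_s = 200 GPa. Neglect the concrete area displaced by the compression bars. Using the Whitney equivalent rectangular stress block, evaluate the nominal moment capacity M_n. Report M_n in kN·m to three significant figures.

Assume both tension and compression steel yield.
Net tension couple steel: A_s − A'_s = 4364 mm².
a = (A_s − A'_s) f_y / (0.85 f'_c b) = 1832880/(0.85 × 22.6 × 380) = 251.09 mm.
c = a/β₁ = 251.09/0.85 = 295.40 mm; ε'_s = 0.003(c − d')/c = 0.0024 ≥ f_y/E_s = 0.0021, so compression steel does yield.
M_n = (A_s − A'_s) f_y (d − a/2) + A'_s f_y (d − d') = [1832880 × (635 − 125.545) + 241920 × (635 − 61)] × 10⁻⁶ = 933.77 + 138.86 = 1072.63 kN·m.

M_n ≈ 1070 kN·m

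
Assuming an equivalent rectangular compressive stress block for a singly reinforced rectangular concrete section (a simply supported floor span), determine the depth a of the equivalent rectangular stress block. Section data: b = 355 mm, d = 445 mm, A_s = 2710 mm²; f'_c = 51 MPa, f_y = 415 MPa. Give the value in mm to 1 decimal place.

a ≈ 73.1 mm

T = A_s f_y = 2710 × 415 = 1124650 N = 1124.65 kN.
Setting C = 0.85 f'_c a b equal to T: a = 1124650/(0.85 × 51 × 355) = 73.1 mm.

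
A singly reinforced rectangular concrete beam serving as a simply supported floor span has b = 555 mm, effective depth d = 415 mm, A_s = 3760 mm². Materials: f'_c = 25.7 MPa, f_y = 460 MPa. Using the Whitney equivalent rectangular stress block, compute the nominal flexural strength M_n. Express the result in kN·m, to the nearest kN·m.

T = A_s f_y = 3760 × 460 = 1729600 N = 1729.6 kN.
From C = T: a = T/(0.85 f'_c b) = 1729600/(0.85 × 25.7 × 555) = 142.66 mm.
M_n = T(d − a/2) = 1729.6 kN × (415 − 71.33) mm = 594.41 kN·m.

M_n ≈ 594 kN·m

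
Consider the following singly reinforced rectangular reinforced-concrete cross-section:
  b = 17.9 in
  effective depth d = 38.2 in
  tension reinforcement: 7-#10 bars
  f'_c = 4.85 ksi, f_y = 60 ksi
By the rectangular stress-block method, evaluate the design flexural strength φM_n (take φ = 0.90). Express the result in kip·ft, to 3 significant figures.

φM_n ≈ 1380 kip·ft

A_s = 7 × 1.27 = 8.89 in².
T = A_s f_y = 8.89 × 60 = 533.4 kips.
a = T/(0.85 f'_c b) = 533.4/(0.85 × 4.85 × 17.9) = 7.228 in.
M_n = T(d − a/2) = 533.4 × (38.2 − 3.614) = 18448.2 kip·in = 18448.2/12 = 1537.35 kip·ft.
φM_n = 0.90 × 1537.35 = 1383.62 kip·ft.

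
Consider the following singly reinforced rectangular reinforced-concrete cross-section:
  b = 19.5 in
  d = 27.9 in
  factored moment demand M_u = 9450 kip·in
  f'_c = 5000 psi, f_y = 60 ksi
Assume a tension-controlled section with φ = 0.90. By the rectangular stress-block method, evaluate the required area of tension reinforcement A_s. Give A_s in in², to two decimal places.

M_n = M_u/φ = 9450/0.90 = 10500 kip·in.
From M_n = 0.85 f'_c a b (d − a/2):
a = d − √(d² − 2M_n/(0.85 f'_c b)) = 27.9 − √(27.9² − 2 × 10500/(0.85 × 5 × 19.5)) = 4.987 in.
A_s = 0.85 f'_c a b / f_y = 0.85 × 5 × 4.987 × 19.5 / 60 = 6.888 in².

A_s ≈ 6.89 in²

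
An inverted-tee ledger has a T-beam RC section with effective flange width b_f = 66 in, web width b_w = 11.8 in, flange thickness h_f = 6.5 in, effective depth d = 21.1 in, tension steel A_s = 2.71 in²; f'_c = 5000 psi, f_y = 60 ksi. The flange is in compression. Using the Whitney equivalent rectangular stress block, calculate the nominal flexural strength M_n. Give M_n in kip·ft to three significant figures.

M_n ≈ 282 kip·ft

Tension: T = A_s f_y = 2.71 × 60 = 162.6 kips.
Try a within the flange: a = T/(0.85 f'_c b_f) = 162.6/(0.85 × 5 × 66) = 0.580 in.
Since a = 0.580 ≤ h_f = 6.5 in, the stress block lies entirely in the flange; analyse as a rectangular beam of width b_f.
M_n = T(d − a/2) = 162.6 × (21.1 − 0.29) = 3383.7 kip·in.
M_n = 3383.7/12 = 281.98 kip·ft.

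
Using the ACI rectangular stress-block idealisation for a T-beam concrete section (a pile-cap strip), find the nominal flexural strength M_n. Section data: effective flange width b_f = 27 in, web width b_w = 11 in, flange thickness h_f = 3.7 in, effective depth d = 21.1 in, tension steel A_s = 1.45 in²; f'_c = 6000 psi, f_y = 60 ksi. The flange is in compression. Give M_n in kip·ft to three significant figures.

M_n ≈ 151 kip·ft

Tension: T = A_s f_y = 1.45 × 60 = 87 kips.
Try a within the flange: a = T/(0.85 f'_c b_f) = 87/(0.85 × 6 × 27) = 0.632 in.
Since a = 0.632 ≤ h_f = 3.7 in, the stress block lies entirely in the flange; analyse as a rectangular beam of width b_f.
M_n = T(d − a/2) = 87 × (21.1 − 0.316) = 1808.2 kip·in.
M_n = 1808.2/12 = 150.68 kip·ft.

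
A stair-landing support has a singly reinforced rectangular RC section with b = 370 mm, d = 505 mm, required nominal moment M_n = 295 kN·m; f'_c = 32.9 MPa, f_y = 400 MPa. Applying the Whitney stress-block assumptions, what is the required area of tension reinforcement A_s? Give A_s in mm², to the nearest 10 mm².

A_s ≈ 1550 mm²

With M_n = 0.85 f'_c a b (d − a/2), solve the quadratic for a:
a = d − √(d² − 2M_n/(0.85 f'_c b)) = 505 − √(505² − 2 × 295×10⁶/(0.85 × 32.9 × 370)) = 60.02 mm.
A_s = 0.85 f'_c a b / f_y = 0.85 × 32.9 × 60.02 × 370 / 400 = 1552.6 mm².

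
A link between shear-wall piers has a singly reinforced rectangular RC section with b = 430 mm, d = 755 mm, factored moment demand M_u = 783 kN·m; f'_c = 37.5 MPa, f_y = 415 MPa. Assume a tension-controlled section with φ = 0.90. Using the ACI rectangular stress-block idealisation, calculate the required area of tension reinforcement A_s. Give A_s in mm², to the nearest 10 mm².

A_s ≈ 2950 mm²

M_n = M_u/φ = 783/0.90 = 870 kN·m.
With M_n = 0.85 f'_c a b (d − a/2), solve the quadratic for a:
a = d − √(d² − 2M_n/(0.85 f'_c b)) = 755 − √(755² − 2 × 870×10⁶/(0.85 × 37.5 × 430)) = 89.36 mm.
A_s = 0.85 f'_c a b / f_y = 0.85 × 37.5 × 89.36 × 430 / 415 = 2951.3 mm².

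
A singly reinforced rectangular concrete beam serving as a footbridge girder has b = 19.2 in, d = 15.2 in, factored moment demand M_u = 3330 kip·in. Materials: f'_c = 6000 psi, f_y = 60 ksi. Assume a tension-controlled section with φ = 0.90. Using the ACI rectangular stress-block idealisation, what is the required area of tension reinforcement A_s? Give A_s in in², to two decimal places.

A_s ≈ 4.46 in²

M_n = M_u/φ = 3330/0.90 = 3700 kip·in.
From M_n = 0.85 f'_c a b (d − a/2):
a = d − √(d² − 2M_n/(0.85 f'_c b)) = 15.2 − √(15.2² − 2 × 3700/(0.85 × 6 × 19.2)) = 2.731 in.
A_s = 0.85 f'_c a b / f_y = 0.85 × 6 × 2.731 × 19.2 / 60 = 4.457 in².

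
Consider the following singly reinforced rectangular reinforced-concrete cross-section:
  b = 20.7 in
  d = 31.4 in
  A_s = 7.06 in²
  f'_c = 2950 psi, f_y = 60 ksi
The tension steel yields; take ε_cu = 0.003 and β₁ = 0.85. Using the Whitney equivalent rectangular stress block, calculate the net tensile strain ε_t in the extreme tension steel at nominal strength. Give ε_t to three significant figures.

a = A_s f_y/(0.85 f'_c b) = 8.161 in.
β₁ = 0.85, so c = a/β₁ = 8.161/0.85 = 9.601 in.
From the linear strain diagram with ε_cu = 0.003: ε_t = 0.003 (d − c)/c = 0.003 × (31.4 − 9.601)/9.601 = 0.00681.
Since ε_t ≥ 0.005, the section is tension-controlled.

ε_t ≈ 0.00681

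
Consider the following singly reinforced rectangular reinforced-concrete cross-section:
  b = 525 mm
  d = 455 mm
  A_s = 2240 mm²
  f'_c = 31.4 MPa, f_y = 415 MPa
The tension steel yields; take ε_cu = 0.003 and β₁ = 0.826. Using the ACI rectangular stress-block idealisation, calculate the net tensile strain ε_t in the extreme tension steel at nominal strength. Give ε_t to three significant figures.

ε_t ≈ 0.0140

a = A_s f_y/(0.85 f'_c b) = 66.34 mm.
β₁ = 0.826, so c = a/β₁ = 66.34/0.826 = 80.31 mm.
From the linear strain diagram with ε_cu = 0.003: ε_t = 0.003 (d − c)/c = 0.003 × (455 − 80.31)/80.31 = 0.0140.
Since ε_t ≥ 0.005, the section is tension-controlled.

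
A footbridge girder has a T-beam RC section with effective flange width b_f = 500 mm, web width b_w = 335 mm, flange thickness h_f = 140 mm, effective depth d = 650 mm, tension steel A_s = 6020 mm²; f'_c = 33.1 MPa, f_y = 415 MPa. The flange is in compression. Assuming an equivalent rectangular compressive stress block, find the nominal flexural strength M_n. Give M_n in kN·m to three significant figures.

Tension: T = A_s f_y = 6020 × 415 = 2498300 N.
Try a within the flange: a = T/(0.85 f'_c b_f) = 2498300/(0.85 × 33.1 × 500) = 177.59 mm.
a = 177.59 > h_f = 140 mm: the block extends into the web. Split into flange-overhang and web parts.
C_f = 0.85 f'_c (b_f − b_w) h_f = 0.85 × 33.1 × (500 − 335) × 140 = 649919 N.
Remaining web compression depth: a_w = (T − C_f)/(0.85 f'_c b_w) = (2498300 − 649919)/(0.85 × 33.1 × 335) = 196.11 mm.
M_n = C_f(d − h_f/2) + (T − C_f)(d − a_w/2) = 649919 × (650 − 70) + 1848381 × (650 − 98.055) = 376.95 + 1020.20 = 1397.15 × 10⁶ N·mm.
M_n = 1397.15 kN·m.

M_n ≈ 1400 kN·m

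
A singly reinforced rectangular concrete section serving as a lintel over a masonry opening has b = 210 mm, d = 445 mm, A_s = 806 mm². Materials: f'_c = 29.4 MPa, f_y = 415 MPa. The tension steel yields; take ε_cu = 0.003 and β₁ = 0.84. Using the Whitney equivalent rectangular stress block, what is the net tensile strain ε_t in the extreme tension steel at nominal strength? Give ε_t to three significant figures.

a = A_s f_y/(0.85 f'_c b) = 63.74 mm.
β₁ = 0.84, so c = a/β₁ = 63.74/0.84 = 75.88 mm.
From the linear strain diagram with ε_cu = 0.003: ε_t = 0.003 (d − c)/c = 0.003 × (445 − 75.88)/75.88 = 0.0146.
Since ε_t ≥ 0.005, the section is tension-controlled.

ε_t ≈ 0.0146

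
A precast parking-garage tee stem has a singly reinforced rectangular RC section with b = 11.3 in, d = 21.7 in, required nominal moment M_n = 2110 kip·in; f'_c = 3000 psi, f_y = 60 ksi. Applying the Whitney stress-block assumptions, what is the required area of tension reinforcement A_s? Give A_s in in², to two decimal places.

A_s ≈ 1.77 in²

From M_n = 0.85 f'_c a b (d − a/2):
a = d − √(d² − 2M_n/(0.85 f'_c b)) = 21.7 − √(21.7² − 2 × 2110/(0.85 × 3 × 11.3)) = 3.688 in.
A_s = 0.85 f'_c a b / f_y = 0.85 × 3 × 3.688 × 11.3 / 60 = 1.771 in².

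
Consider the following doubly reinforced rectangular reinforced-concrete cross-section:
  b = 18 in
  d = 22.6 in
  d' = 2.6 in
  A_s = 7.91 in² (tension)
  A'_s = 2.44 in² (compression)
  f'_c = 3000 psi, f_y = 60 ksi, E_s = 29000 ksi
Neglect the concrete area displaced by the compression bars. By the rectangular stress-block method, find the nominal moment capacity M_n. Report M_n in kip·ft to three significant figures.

M_n ≈ 764 kip·ft

Assume both steels yield.
a = (A_s − A'_s) f_y/(0.85 f'_c b) = (7.91 − 2.44) × 60/(0.85 × 3 × 18) = 7.150 in.
c = a/β₁ = 7.150/0.85 = 8.412 in; ε'_s = 0.003(c − d')/c = 0.0021 ≥ ε_y = 0.0021, so the compression steel yields.
M_n = (A_s − A'_s) f_y (d − a/2) + A'_s f_y (d − d') = 328.2 × (22.6 − 3.575) + 146.4 × (22.6 − 2.6) = 6244.0 + 2928.0 = 9172.0 kip·in = 9172.0/12 = 764.33 kip·ft.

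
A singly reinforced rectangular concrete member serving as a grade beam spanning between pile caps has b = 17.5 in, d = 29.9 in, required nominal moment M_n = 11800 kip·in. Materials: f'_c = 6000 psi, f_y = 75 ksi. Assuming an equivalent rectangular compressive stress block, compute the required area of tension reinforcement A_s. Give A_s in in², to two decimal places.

From M_n = 0.85 f'_c a b (d − a/2):
a = d − √(d² − 2M_n/(0.85 f'_c b)) = 29.9 − √(29.9² − 2 × 11800/(0.85 × 6 × 17.5)) = 4.808 in.
A_s = 0.85 f'_c a b / f_y = 0.85 × 6 × 4.808 × 17.5 / 75 = 5.722 in².

A_s ≈ 5.72 in²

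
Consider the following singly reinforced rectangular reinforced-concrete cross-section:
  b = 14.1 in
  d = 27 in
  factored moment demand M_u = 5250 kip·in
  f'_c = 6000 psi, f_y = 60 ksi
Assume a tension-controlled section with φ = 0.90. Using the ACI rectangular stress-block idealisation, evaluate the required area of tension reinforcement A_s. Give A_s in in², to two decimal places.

A_s ≈ 3.83 in²

M_n = M_u/φ = 5250/0.90 = 5833.33 kip·in.
From M_n = 0.85 f'_c a b (d − a/2):
a = d − √(d² − 2M_n/(0.85 f'_c b)) = 27 − √(27² − 2 × 5833.33/(0.85 × 6 × 14.1)) = 3.193 in.
A_s = 0.85 f'_c a b / f_y = 0.85 × 6 × 3.193 × 14.1 / 60 = 3.827 in².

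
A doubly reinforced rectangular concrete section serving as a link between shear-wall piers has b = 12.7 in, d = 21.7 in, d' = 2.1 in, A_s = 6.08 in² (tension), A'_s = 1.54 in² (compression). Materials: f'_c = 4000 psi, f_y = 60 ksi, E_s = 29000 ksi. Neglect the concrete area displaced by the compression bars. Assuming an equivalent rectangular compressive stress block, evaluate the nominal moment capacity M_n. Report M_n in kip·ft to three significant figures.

Assume both steels yield.
a = (A_s − A'_s) f_y/(0.85 f'_c b) = (6.08 − 1.54) × 60/(0.85 × 4 × 12.7) = 6.308 in.
c = a/β₁ = 6.308/0.85 = 7.421 in; ε'_s = 0.003(c − d')/c = 0.0022 ≥ ε_y = 0.0021, so the compression steel yields.
M_n = (A_s − A'_s) f_y (d − a/2) + A'_s f_y (d − d') = 272.4 × (21.7 − 3.154) + 92.4 × (21.7 − 2.1) = 5051.9 + 1811.0 = 6862.9 kip·in = 6862.9/12 = 571.91 kip·ft.

M_n ≈ 572 kip·ft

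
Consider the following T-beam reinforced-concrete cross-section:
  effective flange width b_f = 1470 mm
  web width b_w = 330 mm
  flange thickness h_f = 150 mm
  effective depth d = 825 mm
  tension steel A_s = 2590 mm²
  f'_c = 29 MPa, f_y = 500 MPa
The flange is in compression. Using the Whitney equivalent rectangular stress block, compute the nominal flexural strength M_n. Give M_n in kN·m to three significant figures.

Tension: T = A_s f_y = 2590 × 500 = 1295000 N.
Try a within the flange: a = T/(0.85 f'_c b_f) = 1295000/(0.85 × 29 × 1470) = 35.74 mm.
Since a = 35.74 ≤ h_f = 150 mm, the stress block lies entirely in the flange; analyse as a rectangular beam of width b_f.
M_n = T(d − a/2) = 1295000 × (825 − 17.87) = 1045.23 × 10⁶ N·mm.
M_n = 1045.23 kN·m.

M_n ≈ 1050 kN·m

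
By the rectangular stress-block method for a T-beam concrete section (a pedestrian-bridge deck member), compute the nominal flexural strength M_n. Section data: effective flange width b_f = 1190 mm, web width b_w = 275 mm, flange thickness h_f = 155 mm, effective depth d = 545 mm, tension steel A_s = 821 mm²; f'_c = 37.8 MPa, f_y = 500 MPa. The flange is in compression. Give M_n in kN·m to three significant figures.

M_n ≈ 222 kN·m

Tension: T = A_s f_y = 821 × 500 = 410500 N.
Try a within the flange: a = T/(0.85 f'_c b_f) = 410500/(0.85 × 37.8 × 1190) = 10.74 mm.
Since a = 10.74 ≤ h_f = 155 mm, the stress block lies entirely in the flange; analyse as a rectangular beam of width b_f.
M_n = T(d − a/2) = 410500 × (545 − 5.37) = 221.52 × 10⁶ N·mm.
M_n = 221.52 kN·m.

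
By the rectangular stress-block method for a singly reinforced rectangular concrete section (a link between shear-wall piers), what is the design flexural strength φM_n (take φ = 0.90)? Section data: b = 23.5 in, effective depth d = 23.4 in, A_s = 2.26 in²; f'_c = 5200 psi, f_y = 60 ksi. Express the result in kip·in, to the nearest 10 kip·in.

φM_n ≈ 2780 kip·in

T = A_s f_y = 2.26 × 60 = 135.6 kips.
a = T/(0.85 f'_c b) = 135.6/(0.85 × 5.2 × 23.5) = 1.305 in.
M_n = T(d − a/2) = 135.6 × (23.4 − 0.6525) = 3084.6 kip·in.
φM_n = 0.90 × 3084.6 = 2776.1 kip·in.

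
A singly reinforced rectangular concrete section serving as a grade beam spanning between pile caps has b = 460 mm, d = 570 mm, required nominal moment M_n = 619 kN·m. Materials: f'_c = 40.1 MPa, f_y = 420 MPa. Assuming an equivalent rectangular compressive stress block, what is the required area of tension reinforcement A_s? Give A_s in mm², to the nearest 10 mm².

With M_n = 0.85 f'_c a b (d − a/2), solve the quadratic for a:
a = d − √(d² − 2M_n/(0.85 f'_c b)) = 570 − √(570² − 2 × 619×10⁶/(0.85 × 40.1 × 460)) = 74.08 mm.
A_s = 0.85 f'_c a b / f_y = 0.85 × 40.1 × 74.08 × 460 / 420 = 2765.5 mm².

A_s ≈ 2770 mm²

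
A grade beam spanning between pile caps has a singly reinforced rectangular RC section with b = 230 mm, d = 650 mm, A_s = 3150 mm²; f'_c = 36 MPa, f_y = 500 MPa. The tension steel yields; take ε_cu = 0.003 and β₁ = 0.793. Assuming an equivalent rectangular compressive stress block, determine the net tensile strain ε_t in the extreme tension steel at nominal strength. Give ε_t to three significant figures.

a = A_s f_y/(0.85 f'_c b) = 223.79 mm.
β₁ = 0.793, so c = a/β₁ = 223.79/0.793 = 282.21 mm.
From the linear strain diagram with ε_cu = 0.003: ε_t = 0.003 (d − c)/c = 0.003 × (650 − 282.21)/282.21 = 0.00391.
ε_t < 0.004 — the section is over-reinforced for flexure under ACI limits.

ε_t ≈ 0.00391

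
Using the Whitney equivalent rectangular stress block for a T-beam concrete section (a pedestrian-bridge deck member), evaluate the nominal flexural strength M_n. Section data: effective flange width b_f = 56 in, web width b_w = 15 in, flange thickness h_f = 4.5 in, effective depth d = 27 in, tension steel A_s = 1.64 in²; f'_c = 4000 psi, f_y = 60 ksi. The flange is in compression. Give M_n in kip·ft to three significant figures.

M_n ≈ 219 kip·ft

Tension: T = A_s f_y = 1.64 × 60 = 98.4 kips.
Try a within the flange: a = T/(0.85 f'_c b_f) = 98.4/(0.85 × 4 × 56) = 0.517 in.
Since a = 0.517 ≤ h_f = 4.5 in, the stress block lies entirely in the flange; analyse as a rectangular beam of width b_f.
M_n = T(d − a/2) = 98.4 × (27 − 0.2585) = 2631.4 kip·in.
M_n = 2631.4/12 = 219.28 kip·ft.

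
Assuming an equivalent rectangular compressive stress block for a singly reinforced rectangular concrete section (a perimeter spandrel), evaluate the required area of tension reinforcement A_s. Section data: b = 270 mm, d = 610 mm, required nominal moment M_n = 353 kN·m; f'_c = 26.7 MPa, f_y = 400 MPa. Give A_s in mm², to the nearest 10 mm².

A_s ≈ 1580 mm²

With M_n = 0.85 f'_c a b (d − a/2), solve the quadratic for a:
a = d − √(d² − 2M_n/(0.85 f'_c b)) = 610 − √(610² − 2 × 353×10⁶/(0.85 × 26.7 × 270)) = 103.16 mm.
A_s = 0.85 f'_c a b / f_y = 0.85 × 26.7 × 103.16 × 270 / 400 = 1580.3 mm².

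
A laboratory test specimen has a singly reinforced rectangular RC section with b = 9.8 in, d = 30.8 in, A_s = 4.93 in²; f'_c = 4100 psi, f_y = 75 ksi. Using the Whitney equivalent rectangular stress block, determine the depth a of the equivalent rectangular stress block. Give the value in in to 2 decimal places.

a ≈ 10.83 in

T = A_s f_y = 4.93 × 75 = 369.75 kips.
a = T/(0.85 f'_c b) = 369.75/(0.85 × 4.1 × 9.8) = 10.83 in.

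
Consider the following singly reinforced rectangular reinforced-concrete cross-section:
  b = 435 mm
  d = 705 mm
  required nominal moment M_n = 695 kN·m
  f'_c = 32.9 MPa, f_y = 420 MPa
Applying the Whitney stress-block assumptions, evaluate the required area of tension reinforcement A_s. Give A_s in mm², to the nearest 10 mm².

A_s ≈ 2500 mm²

With M_n = 0.85 f'_c a b (d − a/2), solve the quadratic for a:
a = d − √(d² − 2M_n/(0.85 f'_c b)) = 705 − √(705² − 2 × 695×10⁶/(0.85 × 32.9 × 435)) = 86.32 mm.
A_s = 0.85 f'_c a b / f_y = 0.85 × 32.9 × 86.32 × 435 / 420 = 2500.2 mm².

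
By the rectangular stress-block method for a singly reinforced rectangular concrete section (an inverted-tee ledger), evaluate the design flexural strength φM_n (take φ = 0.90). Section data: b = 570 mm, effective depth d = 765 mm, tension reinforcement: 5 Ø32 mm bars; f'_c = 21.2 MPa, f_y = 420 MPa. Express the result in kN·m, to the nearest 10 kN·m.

φM_n ≈ 1040 kN·m

A_s = 5 × 804 = 4020 mm².
T = A_s f_y = 4020 × 420 = 1688400 N = 1688.4 kN.
From C = T: a = T/(0.85 f'_c b) = 1688400/(0.85 × 21.2 × 570) = 164.38 mm.
M_n = T(d − a/2) = 1688.4 kN × (765 − 82.19) mm = 1152.86 kN·m.
φM_n = 0.90 × 1152.86 = 1037.57 kN·m.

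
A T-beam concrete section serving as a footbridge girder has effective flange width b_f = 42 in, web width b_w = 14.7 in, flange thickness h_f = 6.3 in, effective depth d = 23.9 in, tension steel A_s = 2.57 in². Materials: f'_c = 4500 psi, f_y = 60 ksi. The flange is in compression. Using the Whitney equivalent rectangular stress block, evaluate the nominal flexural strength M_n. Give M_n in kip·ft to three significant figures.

M_n ≈ 301 kip·ft

Tension: T = A_s f_y = 2.57 × 60 = 154.2 kips.
Try a within the flange: a = T/(0.85 f'_c b_f) = 154.2/(0.85 × 4.5 × 42) = 0.960 in.
Since a = 0.960 ≤ h_f = 6.3 in, the stress block lies entirely in the flange; analyse as a rectangular beam of width b_f.
M_n = T(d − a/2) = 154.2 × (23.9 − 0.48) = 3611.4 kip·in.
M_n = 3611.4/12 = 300.95 kip·ft.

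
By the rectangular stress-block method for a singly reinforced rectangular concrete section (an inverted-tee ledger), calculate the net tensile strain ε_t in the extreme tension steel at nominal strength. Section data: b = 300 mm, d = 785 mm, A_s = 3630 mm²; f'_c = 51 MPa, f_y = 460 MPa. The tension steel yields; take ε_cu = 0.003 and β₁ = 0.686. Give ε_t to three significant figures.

ε_t ≈ 0.00958

a = A_s f_y/(0.85 f'_c b) = 128.40 mm.
β₁ = 0.686, so c = a/β₁ = 128.40/0.686 = 187.17 mm.
From the linear strain diagram with ε_cu = 0.003: ε_t = 0.003 (d − c)/c = 0.003 × (785 − 187.17)/187.17 = 0.00958.
Since ε_t ≥ 0.005, the section is tension-controlled.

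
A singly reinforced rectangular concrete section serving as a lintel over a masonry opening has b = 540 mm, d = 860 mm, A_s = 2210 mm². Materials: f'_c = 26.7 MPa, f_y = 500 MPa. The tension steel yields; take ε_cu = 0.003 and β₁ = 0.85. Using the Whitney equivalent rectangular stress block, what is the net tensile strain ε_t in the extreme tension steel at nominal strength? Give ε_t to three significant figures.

a = A_s f_y/(0.85 f'_c b) = 90.17 mm.
β₁ = 0.85, so c = a/β₁ = 90.17/0.85 = 106.08 mm.
From the linear strain diagram with ε_cu = 0.003: ε_t = 0.003 (d − c)/c = 0.003 × (860 − 106.08)/106.08 = 0.0213.
Since ε_t ≥ 0.005, the section is tension-controlled.

ε_t ≈ 0.0213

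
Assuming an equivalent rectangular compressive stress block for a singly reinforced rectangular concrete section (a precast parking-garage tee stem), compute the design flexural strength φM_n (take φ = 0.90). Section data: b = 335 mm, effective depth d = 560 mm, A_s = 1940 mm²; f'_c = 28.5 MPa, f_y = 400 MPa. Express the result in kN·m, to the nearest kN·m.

T = A_s f_y = 1940 × 400 = 776000 N = 776 kN.
From C = T: a = T/(0.85 f'_c b) = 776000/(0.85 × 28.5 × 335) = 95.62 mm.
M_n = T(d − a/2) = 776 kN × (560 − 47.81) mm = 397.46 kN·m.
φM_n = 0.90 × 397.46 = 357.71 kN·m.

φM_n ≈ 358 kN·m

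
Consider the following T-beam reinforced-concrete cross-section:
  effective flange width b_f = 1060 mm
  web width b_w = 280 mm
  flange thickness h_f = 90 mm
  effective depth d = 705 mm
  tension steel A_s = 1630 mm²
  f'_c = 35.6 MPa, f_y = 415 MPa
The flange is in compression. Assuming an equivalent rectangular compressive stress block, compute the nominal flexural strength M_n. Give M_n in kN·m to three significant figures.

Tension: T = A_s f_y = 1630 × 415 = 676450 N.
Try a within the flange: a = T/(0.85 f'_c b_f) = 676450/(0.85 × 35.6 × 1060) = 21.09 mm.
Since a = 21.09 ≤ h_f = 90 mm, the stress block lies entirely in the flange; analyse as a rectangular beam of width b_f.
M_n = T(d − a/2) = 676450 × (705 − 10.545) = 469.76 × 10⁶ N·mm.
M_n = 469.76 kN·m.

M_n ≈ 470 kN·m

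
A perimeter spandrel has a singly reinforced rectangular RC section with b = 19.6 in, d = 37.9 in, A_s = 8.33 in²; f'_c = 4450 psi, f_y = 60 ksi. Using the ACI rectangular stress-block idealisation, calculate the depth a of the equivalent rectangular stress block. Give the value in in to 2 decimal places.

a ≈ 6.74 in

T = A_s f_y = 8.33 × 60 = 499.8 kips.
a = T/(0.85 f'_c b) = 499.8/(0.85 × 4.45 × 19.6) = 6.74 in.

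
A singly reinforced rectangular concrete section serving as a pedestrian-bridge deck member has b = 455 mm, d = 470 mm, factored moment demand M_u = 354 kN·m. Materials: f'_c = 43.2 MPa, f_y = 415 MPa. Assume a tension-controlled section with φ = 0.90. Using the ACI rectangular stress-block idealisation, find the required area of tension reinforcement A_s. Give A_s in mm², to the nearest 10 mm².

M_n = M_u/φ = 354/0.90 = 393.333 kN·m.
With M_n = 0.85 f'_c a b (d − a/2), solve the quadratic for a:
a = d − √(d² − 2M_n/(0.85 f'_c b)) = 470 − √(470² − 2 × 393.333×10⁶/(0.85 × 43.2 × 455)) = 53.09 mm.
A_s = 0.85 f'_c a b / f_y = 0.85 × 43.2 × 53.09 × 455 / 415 = 2137.4 mm².

A_s ≈ 2140 mm²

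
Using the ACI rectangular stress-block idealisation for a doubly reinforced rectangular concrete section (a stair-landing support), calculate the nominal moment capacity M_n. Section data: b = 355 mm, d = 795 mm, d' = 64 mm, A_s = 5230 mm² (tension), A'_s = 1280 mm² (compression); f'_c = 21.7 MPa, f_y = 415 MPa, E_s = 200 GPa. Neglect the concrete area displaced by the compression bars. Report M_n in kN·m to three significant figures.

M_n ≈ 1490 kN·m

Assume both tension and compression steel yield.
Net tension couple steel: A_s − A'_s = 3950 mm².
a = (A_s − A'_s) f_y / (0.85 f'_c b) = 1639250/(0.85 × 21.7 × 355) = 250.34 mm.
c = a/β₁ = 250.34/0.85 = 294.52 mm; ε'_s = 0.003(c − d')/c = 0.0023 ≥ f_y/E_s = 0.0021, so compression steel does yield.
M_n = (A_s − A'_s) f_y (d − a/2) + A'_s f_y (d − d') = [1639250 × (795 − 125.17) + 531200 × (795 − 64)] × 10⁻⁶ = 1098.02 + 388.31 = 1486.33 kN·m.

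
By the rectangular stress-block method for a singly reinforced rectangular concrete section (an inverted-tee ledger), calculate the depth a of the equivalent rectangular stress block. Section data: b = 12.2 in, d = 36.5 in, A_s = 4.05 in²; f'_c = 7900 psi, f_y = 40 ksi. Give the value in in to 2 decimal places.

T = A_s f_y = 4.05 × 40 = 162 kips.
a = T/(0.85 f'_c b) = 162/(0.85 × 7.9 × 12.2) = 1.98 in.

a ≈ 1.98 in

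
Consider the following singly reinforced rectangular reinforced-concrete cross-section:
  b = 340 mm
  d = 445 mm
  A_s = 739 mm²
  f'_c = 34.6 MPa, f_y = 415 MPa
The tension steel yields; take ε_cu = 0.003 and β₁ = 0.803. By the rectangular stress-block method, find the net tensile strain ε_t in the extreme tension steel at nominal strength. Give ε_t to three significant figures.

ε_t ≈ 0.0320

a = A_s f_y/(0.85 f'_c b) = 30.67 mm.
β₁ = 0.803, so c = a/β₁ = 30.67/0.803 = 38.19 mm.
From the linear strain diagram with ε_cu = 0.003: ε_t = 0.003 (d − c)/c = 0.003 × (445 − 38.19)/38.19 = 0.0320.
Since ε_t ≥ 0.005, the section is tension-controlled.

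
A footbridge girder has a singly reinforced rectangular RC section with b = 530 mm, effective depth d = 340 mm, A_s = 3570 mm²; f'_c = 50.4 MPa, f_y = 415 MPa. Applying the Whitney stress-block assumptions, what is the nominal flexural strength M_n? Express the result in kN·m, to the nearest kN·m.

M_n ≈ 455 kN·m

T = A_s f_y = 3570 × 415 = 1481550 N = 1481.55 kN.
From C = T: a = T/(0.85 f'_c b) = 1481550/(0.85 × 50.4 × 530) = 65.25 mm.
M_n = T(d − a/2) = 1481.55 kN × (340 − 32.625) mm = 455.39 kN·m.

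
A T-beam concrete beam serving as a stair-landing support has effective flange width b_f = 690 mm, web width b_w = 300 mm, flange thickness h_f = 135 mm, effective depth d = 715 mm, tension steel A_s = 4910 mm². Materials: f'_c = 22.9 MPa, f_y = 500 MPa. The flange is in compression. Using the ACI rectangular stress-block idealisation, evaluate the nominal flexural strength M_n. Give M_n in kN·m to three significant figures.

Tension: T = A_s f_y = 4910 × 500 = 2455000 N.
Try a within the flange: a = T/(0.85 f'_c b_f) = 2455000/(0.85 × 22.9 × 690) = 182.79 mm.
a = 182.79 > h_f = 135 mm: the block extends into the web. Split into flange-overhang and web parts.
C_f = 0.85 f'_c (b_f − b_w) h_f = 0.85 × 22.9 × (690 − 300) × 135 = 1024832 N.
Remaining web compression depth: a_w = (T − C_f)/(0.85 f'_c b_w) = (2455000 − 1024832)/(0.85 × 22.9 × 300) = 244.91 mm.
M_n = C_f(d − h_f/2) + (T − C_f)(d − a_w/2) = 1024832 × (715 − 67.5) + 1430168 × (715 − 122.455) = 663.58 + 847.44 = 1511.02 × 10⁶ N·mm.
M_n = 1511.02 kN·m.

M_n ≈ 1510 kN·m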